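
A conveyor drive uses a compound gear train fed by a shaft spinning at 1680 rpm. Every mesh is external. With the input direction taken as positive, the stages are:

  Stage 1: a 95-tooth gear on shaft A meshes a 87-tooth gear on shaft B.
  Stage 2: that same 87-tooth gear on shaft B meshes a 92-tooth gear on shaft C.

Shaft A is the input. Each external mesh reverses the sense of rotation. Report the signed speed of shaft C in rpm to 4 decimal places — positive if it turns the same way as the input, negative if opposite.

+1734.7826 rpm (same as input, |ω| = 1734.7826 rpm)

Stage 1 [95T→87T]: ω = 1680.0000×95/87 = 1834.4828 rpm, dir flips to −; running = −1834.4828
Stage 2 [87T→92T]: ω = 1834.4828×87/92 = 1734.7826 rpm, dir flips to +; running = +1734.7826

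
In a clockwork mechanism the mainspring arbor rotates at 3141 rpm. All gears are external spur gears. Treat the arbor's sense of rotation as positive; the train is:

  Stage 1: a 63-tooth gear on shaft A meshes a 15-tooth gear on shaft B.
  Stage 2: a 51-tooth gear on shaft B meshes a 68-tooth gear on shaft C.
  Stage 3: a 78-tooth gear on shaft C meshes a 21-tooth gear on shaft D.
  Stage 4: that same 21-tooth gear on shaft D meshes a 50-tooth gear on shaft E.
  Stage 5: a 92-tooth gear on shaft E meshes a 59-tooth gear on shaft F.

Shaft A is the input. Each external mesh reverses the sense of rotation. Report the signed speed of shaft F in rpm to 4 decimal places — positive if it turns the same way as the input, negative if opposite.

Stage 1 [63T→15T]: ω = 3141.0000×63/15 = 13192.2000 rpm, dir flips to −; running = −13192.2000
Stage 2 [51T→68T]: ω = 13192.2000×51/68 = 9894.1500 rpm, dir flips to +; running = +9894.1500
Stage 3 [78T→21T]: ω = 9894.1500×78/21 = 36749.7000 rpm, dir flips to −; running = −36749.7000
Stage 4 [21T→50T]: ω = 36749.7000×21/50 = 15434.8740 rpm, dir flips to +; running = +15434.8740
Stage 5 [92T→59T]: ω = 15434.8740×92/59 = 24067.9391 rpm, dir flips to −; running = −24067.9391

-24067.9391 rpm (opposite to input, |ω| = 24067.9391 rpm)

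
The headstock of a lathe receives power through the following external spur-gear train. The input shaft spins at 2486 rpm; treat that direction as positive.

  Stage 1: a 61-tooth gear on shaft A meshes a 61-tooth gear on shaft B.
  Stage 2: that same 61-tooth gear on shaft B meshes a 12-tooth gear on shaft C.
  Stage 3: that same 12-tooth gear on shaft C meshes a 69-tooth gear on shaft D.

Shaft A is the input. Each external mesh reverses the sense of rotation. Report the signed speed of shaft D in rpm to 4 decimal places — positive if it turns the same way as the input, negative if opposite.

-2197.7681 rpm (opposite to input, |ω| = 2197.7681 rpm)

Stage 1 [61T→61T]: ω = 2486.0000×61/61 = 2486.0000 rpm, dir flips to −; running = −2486.0000
Stage 2 [61T→12T]: ω = 2486.0000×61/12 = 12637.1667 rpm, dir flips to +; running = +12637.1667
Stage 3 [12T→69T]: ω = 12637.1667×12/69 = 2197.7681 rpm, dir flips to −; running = −2197.7681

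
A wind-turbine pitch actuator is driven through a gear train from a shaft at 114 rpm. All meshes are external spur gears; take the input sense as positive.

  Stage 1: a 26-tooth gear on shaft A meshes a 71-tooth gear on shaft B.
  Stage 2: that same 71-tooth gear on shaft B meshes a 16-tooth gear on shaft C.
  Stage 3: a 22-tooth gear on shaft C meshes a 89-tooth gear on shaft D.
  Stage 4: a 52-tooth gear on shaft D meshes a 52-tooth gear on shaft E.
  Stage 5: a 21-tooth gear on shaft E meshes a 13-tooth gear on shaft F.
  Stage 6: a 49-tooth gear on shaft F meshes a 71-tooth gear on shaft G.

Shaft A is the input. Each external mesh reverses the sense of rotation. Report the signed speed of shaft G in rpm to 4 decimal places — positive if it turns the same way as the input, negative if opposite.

+51.0510 rpm (same as input, |ω| = 51.0510 rpm)

Stage 1 [26T→71T]: ω = 114.0000×26/71 = 41.7465 rpm, dir flips to −; running = −41.7465
Stage 2 [71T→16T]: ω = 41.7465×71/16 = 185.2500 rpm, dir flips to +; running = +185.2500
Stage 3 [22T→89T]: ω = 185.2500×22/89 = 45.7921 rpm, dir flips to −; running = −45.7921
Stage 4 [52T→52T]: ω = 45.7921×52/52 = 45.7921 rpm, dir flips to +; running = +45.7921
Stage 5 [21T→13T]: ω = 45.7921×21/13 = 73.9719 rpm, dir flips to −; running = −73.9719
Stage 6 [49T→71T]: ω = 73.9719×49/71 = 51.0510 rpm, dir flips to +; running = +51.0510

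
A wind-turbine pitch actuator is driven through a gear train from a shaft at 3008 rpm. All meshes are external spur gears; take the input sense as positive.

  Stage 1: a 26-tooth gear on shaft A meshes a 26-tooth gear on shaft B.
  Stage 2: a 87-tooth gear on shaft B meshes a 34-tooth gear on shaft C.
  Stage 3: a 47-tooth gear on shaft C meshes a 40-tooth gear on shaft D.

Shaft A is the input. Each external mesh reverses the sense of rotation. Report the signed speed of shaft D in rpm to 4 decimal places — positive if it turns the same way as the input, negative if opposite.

-9043.9059 rpm (opposite to input, |ω| = 9043.9059 rpm)

Stage 1 [26T→26T]: ω = 3008.0000×26/26 = 3008.0000 rpm, dir flips to −; running = −3008.0000
Stage 2 [87T→34T]: ω = 3008.0000×87/34 = 7696.9412 rpm, dir flips to +; running = +7696.9412
Stage 3 [47T→40T]: ω = 7696.9412×47/40 = 9043.9059 rpm, dir flips to −; running = −9043.9059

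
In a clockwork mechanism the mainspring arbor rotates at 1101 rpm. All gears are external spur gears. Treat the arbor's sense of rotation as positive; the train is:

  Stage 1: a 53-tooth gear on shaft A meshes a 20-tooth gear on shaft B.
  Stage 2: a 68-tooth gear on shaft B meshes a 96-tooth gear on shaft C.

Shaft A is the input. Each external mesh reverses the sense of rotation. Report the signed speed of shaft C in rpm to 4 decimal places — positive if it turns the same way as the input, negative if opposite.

Stage 1 [53T→20T]: ω = 1101.0000×53/20 = 2917.6500 rpm, dir flips to −; running = −2917.6500
Stage 2 [68T→96T]: ω = 2917.6500×68/96 = 2066.6688 rpm, dir flips to +; running = +2066.6688

+2066.6688 rpm (same as input, |ω| = 2066.6688 rpm)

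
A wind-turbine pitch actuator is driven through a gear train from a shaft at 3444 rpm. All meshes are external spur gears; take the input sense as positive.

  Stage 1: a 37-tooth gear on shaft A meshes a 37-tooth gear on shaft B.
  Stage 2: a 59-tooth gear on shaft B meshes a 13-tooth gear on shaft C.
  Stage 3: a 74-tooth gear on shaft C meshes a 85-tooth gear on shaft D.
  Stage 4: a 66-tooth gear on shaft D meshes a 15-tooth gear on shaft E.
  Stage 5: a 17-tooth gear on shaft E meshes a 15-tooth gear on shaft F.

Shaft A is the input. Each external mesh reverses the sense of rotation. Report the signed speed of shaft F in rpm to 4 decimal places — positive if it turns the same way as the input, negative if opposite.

-67857.0437 rpm (opposite to input, |ω| = 67857.0437 rpm)

Stage 1 [37T→37T]: ω = 3444.0000×37/37 = 3444.0000 rpm, dir flips to −; running = −3444.0000
Stage 2 [59T→13T]: ω = 3444.0000×59/13 = 15630.4615 rpm, dir flips to +; running = +15630.4615
Stage 3 [74T→85T]: ω = 15630.4615×74/85 = 13607.6959 rpm, dir flips to −; running = −13607.6959
Stage 4 [66T→15T]: ω = 13607.6959×66/15 = 59873.8621 rpm, dir flips to +; running = +59873.8621
Stage 5 [17T→15T]: ω = 59873.8621×17/15 = 67857.0437 rpm, dir flips to −; running = −67857.0437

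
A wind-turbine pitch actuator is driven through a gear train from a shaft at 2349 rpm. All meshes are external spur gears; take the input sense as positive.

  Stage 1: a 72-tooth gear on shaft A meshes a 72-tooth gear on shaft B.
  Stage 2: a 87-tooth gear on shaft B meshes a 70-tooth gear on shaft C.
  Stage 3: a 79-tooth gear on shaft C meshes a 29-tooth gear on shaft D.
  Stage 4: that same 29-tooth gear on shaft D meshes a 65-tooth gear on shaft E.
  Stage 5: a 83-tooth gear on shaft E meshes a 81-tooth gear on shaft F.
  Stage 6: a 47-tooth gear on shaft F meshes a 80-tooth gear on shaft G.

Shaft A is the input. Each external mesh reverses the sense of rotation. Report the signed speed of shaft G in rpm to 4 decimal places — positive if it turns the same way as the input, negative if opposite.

Stage 1 [72T→72T]: ω = 2349.0000×72/72 = 2349.0000 rpm, dir flips to −; running = −2349.0000
Stage 2 [87T→70T]: ω = 2349.0000×87/70 = 2919.4714 rpm, dir flips to +; running = +2919.4714
Stage 3 [79T→29T]: ω = 2919.4714×79/29 = 7953.0429 rpm, dir flips to −; running = −7953.0429
Stage 4 [29T→65T]: ω = 7953.0429×29/65 = 3548.2807 rpm, dir flips to +; running = +3548.2807
Stage 5 [83T→81T]: ω = 3548.2807×83/81 = 3635.8925 rpm, dir flips to −; running = −3635.8925
Stage 6 [47T→80T]: ω = 3635.8925×47/80 = 2136.0869 rpm, dir flips to +; running = +2136.0869

+2136.0869 rpm (same as input, |ω| = 2136.0869 rpm)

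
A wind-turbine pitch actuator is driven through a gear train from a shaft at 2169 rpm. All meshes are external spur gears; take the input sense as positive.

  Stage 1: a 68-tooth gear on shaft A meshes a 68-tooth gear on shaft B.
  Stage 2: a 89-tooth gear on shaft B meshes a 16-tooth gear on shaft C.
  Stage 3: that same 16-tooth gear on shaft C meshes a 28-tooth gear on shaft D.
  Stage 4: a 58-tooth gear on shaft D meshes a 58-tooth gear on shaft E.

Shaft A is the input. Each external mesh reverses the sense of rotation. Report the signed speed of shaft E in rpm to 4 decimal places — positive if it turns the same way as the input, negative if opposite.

Stage 1 [68T→68T]: ω = 2169.0000×68/68 = 2169.0000 rpm, dir flips to −; running = −2169.0000
Stage 2 [89T→16T]: ω = 2169.0000×89/16 = 12065.0625 rpm, dir flips to +; running = +12065.0625
Stage 3 [16T→28T]: ω = 12065.0625×16/28 = 6894.3214 rpm, dir flips to −; running = −6894.3214
Stage 4 [58T→58T]: ω = 6894.3214×58/58 = 6894.3214 rpm, dir flips to +; running = +6894.3214

+6894.3214 rpm (same as input, |ω| = 6894.3214 rpm)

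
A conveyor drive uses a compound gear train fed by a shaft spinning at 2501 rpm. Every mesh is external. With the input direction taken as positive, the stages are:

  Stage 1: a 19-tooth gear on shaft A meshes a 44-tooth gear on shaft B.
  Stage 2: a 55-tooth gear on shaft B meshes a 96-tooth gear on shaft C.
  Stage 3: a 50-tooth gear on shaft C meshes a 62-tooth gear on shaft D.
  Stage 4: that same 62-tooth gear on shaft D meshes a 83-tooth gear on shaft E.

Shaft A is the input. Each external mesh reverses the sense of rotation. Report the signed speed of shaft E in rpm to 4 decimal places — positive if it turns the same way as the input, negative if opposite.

+372.7331 rpm (same as input, |ω| = 372.7331 rpm)

Stage 1 [19T→44T]: ω = 2501.0000×19/44 = 1079.9773 rpm, dir flips to −; running = −1079.9773
Stage 2 [55T→96T]: ω = 1079.9773×55/96 = 618.7370 rpm, dir flips to +; running = +618.7370
Stage 3 [50T→62T]: ω = 618.7370×50/62 = 498.9814 rpm, dir flips to −; running = −498.9814
Stage 4 [62T→83T]: ω = 498.9814×62/83 = 372.7331 rpm, dir flips to +; running = +372.7331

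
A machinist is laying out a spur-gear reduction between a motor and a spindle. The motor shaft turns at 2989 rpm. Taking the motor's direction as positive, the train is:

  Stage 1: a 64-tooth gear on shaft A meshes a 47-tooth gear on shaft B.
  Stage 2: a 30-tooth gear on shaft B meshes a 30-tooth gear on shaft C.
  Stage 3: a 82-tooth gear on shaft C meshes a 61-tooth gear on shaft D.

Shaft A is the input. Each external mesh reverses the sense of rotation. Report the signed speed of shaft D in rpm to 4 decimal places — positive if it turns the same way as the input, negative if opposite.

Stage 1 [64T→47T]: ω = 2989.0000×64/47 = 4070.1277 rpm, dir flips to −; running = −4070.1277
Stage 2 [30T→30T]: ω = 4070.1277×30/30 = 4070.1277 rpm, dir flips to +; running = +4070.1277
Stage 3 [82T→61T]: ω = 4070.1277×82/61 = 5471.3191 rpm, dir flips to −; running = −5471.3191

-5471.3191 rpm (opposite to input, |ω| = 5471.3191 rpm)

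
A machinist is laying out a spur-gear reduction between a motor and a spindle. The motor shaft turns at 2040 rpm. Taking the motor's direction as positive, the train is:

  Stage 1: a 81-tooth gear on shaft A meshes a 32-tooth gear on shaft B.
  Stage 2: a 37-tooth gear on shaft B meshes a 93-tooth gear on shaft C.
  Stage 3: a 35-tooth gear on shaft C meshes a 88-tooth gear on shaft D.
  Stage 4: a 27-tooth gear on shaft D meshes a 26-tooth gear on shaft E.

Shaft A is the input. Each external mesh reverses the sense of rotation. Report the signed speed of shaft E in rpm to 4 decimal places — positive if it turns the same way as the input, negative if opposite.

Stage 1 [81T→32T]: ω = 2040.0000×81/32 = 5163.7500 rpm, dir flips to −; running = −5163.7500
Stage 2 [37T→93T]: ω = 5163.7500×37/93 = 2054.3952 rpm, dir flips to +; running = +2054.3952
Stage 3 [35T→88T]: ω = 2054.3952×35/88 = 817.0890 rpm, dir flips to −; running = −817.0890
Stage 4 [27T→26T]: ω = 817.0890×27/26 = 848.5155 rpm, dir flips to +; running = +848.5155

+848.5155 rpm (same as input, |ω| = 848.5155 rpm)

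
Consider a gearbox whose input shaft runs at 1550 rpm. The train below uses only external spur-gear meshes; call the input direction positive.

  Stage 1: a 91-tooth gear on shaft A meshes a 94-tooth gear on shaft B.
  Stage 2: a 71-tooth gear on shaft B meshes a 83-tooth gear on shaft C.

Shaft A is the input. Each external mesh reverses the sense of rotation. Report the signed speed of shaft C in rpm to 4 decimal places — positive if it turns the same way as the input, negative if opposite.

+1283.5875 rpm (same as input, |ω| = 1283.5875 rpm)

Stage 1 [91T→94T]: ω = 1550.0000×91/94 = 1500.5319 rpm, dir flips to −; running = −1500.5319
Stage 2 [71T→83T]: ω = 1500.5319×71/83 = 1283.5875 rpm, dir flips to +; running = +1283.5875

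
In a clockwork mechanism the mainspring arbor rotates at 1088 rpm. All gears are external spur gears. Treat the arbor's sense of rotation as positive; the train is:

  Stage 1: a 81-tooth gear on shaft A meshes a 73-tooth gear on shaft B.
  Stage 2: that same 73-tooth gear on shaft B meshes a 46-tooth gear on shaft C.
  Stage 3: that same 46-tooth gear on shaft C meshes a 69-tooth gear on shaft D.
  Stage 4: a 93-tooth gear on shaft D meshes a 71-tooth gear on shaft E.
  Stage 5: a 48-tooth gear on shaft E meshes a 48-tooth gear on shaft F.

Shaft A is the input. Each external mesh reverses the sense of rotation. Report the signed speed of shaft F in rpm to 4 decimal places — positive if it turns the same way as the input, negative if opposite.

-1672.9749 rpm (opposite to input, |ω| = 1672.9749 rpm)

Stage 1 [81T→73T]: ω = 1088.0000×81/73 = 1207.2329 rpm, dir flips to −; running = −1207.2329
Stage 2 [73T→46T]: ω = 1207.2329×73/46 = 1915.8261 rpm, dir flips to +; running = +1915.8261
Stage 3 [46T→69T]: ω = 1915.8261×46/69 = 1277.2174 rpm, dir flips to −; running = −1277.2174
Stage 4 [93T→71T]: ω = 1277.2174×93/71 = 1672.9749 rpm, dir flips to +; running = +1672.9749
Stage 5 [48T→48T]: ω = 1672.9749×48/48 = 1672.9749 rpm, dir flips to −; running = −1672.9749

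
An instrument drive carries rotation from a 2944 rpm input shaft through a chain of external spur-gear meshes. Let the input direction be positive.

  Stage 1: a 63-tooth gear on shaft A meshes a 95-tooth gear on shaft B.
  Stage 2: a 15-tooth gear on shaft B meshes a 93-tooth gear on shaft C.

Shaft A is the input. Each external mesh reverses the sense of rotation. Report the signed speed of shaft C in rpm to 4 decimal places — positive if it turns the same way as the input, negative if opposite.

+314.8930 rpm (same as input, |ω| = 314.8930 rpm)

Stage 1 [63T→95T]: ω = 2944.0000×63/95 = 1952.3368 rpm, dir flips to −; running = −1952.3368
Stage 2 [15T→93T]: ω = 1952.3368×15/93 = 314.8930 rpm, dir flips to +; running = +314.8930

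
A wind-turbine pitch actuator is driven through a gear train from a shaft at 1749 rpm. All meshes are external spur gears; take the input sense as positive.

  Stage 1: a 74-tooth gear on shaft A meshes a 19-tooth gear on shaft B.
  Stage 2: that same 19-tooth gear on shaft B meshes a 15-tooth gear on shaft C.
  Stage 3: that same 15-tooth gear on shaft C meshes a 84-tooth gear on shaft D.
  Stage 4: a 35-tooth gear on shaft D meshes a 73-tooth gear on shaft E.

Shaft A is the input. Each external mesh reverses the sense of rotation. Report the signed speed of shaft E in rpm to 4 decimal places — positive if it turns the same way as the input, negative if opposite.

+738.7329 rpm (same as input, |ω| = 738.7329 rpm)

Stage 1 [74T→19T]: ω = 1749.0000×74/19 = 6811.8947 rpm, dir flips to −; running = −6811.8947
Stage 2 [19T→15T]: ω = 6811.8947×19/15 = 8628.4000 rpm, dir flips to +; running = +8628.4000
Stage 3 [15T→84T]: ω = 8628.4000×15/84 = 1540.7857 rpm, dir flips to −; running = −1540.7857
Stage 4 [35T→73T]: ω = 1540.7857×35/73 = 738.7329 rpm, dir flips to +; running = +738.7329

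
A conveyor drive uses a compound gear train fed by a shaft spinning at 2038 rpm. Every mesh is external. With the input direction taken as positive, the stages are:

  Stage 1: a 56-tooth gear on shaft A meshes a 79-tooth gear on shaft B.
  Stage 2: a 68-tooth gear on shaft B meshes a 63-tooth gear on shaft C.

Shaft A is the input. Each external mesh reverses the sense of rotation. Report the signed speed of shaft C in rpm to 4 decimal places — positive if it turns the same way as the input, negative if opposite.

+1559.3136 rpm (same as input, |ω| = 1559.3136 rpm)

Stage 1 [56T→79T]: ω = 2038.0000×56/79 = 1444.6582 rpm, dir flips to −; running = −1444.6582
Stage 2 [68T→63T]: ω = 1444.6582×68/63 = 1559.3136 rpm, dir flips to +; running = +1559.3136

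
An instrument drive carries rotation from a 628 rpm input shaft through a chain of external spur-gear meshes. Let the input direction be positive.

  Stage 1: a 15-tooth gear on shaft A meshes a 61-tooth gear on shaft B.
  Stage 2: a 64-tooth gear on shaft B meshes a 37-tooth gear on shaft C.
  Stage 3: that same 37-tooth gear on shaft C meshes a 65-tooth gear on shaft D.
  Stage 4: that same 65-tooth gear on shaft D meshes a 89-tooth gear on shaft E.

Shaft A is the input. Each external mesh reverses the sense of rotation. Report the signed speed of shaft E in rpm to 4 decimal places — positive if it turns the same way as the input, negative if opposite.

+111.0481 rpm (same as input, |ω| = 111.0481 rpm)

Stage 1 [15T→61T]: ω = 628.0000×15/61 = 154.4262 rpm, dir flips to −; running = −154.4262
Stage 2 [64T→37T]: ω = 154.4262×64/37 = 267.1156 rpm, dir flips to +; running = +267.1156
Stage 3 [37T→65T]: ω = 267.1156×37/65 = 152.0504 rpm, dir flips to −; running = −152.0504
Stage 4 [65T→89T]: ω = 152.0504×65/89 = 111.0481 rpm, dir flips to +; running = +111.0481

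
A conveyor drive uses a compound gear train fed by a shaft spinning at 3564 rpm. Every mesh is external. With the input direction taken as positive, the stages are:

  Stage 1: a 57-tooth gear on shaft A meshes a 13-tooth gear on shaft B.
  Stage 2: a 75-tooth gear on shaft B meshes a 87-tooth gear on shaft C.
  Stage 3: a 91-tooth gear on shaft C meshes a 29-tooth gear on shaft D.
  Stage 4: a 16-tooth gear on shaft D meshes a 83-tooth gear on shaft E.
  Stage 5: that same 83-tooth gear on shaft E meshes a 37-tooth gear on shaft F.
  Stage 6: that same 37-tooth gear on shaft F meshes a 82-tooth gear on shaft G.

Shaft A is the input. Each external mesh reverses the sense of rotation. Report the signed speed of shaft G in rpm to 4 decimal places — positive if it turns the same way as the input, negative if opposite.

Stage 1 [57T→13T]: ω = 3564.0000×57/13 = 15626.7692 rpm, dir flips to −; running = −15626.7692
Stage 2 [75T→87T]: ω = 15626.7692×75/87 = 13471.3528 rpm, dir flips to +; running = +13471.3528
Stage 3 [91T→29T]: ω = 13471.3528×91/29 = 42272.1760 rpm, dir flips to −; running = −42272.1760
Stage 4 [16T→83T]: ω = 42272.1760×16/83 = 8148.8532 rpm, dir flips to +; running = +8148.8532
Stage 5 [83T→37T]: ω = 8148.8532×83/37 = 18279.8599 rpm, dir flips to −; running = −18279.8599
Stage 6 [37T→82T]: ω = 18279.8599×37/82 = 8248.2295 rpm, dir flips to +; running = +8248.2295

+8248.2295 rpm (same as input, |ω| = 8248.2295 rpm)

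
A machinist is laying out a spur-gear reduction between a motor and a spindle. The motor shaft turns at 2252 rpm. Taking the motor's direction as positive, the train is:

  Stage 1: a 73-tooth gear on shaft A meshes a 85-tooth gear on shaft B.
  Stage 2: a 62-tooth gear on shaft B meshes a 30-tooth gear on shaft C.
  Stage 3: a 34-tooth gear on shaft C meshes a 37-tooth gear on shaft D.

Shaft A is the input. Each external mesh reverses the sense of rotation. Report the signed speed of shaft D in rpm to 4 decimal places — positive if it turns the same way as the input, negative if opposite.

-3672.9917 rpm (opposite to input, |ω| = 3672.9917 rpm)

Stage 1 [73T→85T]: ω = 2252.0000×73/85 = 1934.0706 rpm, dir flips to −; running = −1934.0706
Stage 2 [62T→30T]: ω = 1934.0706×62/30 = 3997.0792 rpm, dir flips to +; running = +3997.0792
Stage 3 [34T→37T]: ω = 3997.0792×34/37 = 3672.9917 rpm, dir flips to −; running = −3672.9917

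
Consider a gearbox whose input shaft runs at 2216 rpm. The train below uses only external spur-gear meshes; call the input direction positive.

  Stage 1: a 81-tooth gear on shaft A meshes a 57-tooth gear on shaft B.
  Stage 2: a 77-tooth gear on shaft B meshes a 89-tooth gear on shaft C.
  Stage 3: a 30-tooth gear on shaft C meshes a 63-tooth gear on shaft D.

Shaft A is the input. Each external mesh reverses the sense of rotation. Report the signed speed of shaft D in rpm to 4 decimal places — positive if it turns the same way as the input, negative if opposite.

-1297.3625 rpm (opposite to input, |ω| = 1297.3625 rpm)

Stage 1 [81T→57T]: ω = 2216.0000×81/57 = 3149.0526 rpm, dir flips to −; running = −3149.0526
Stage 2 [77T→89T]: ω = 3149.0526×77/89 = 2724.4613 rpm, dir flips to +; running = +2724.4613
Stage 3 [30T→63T]: ω = 2724.4613×30/63 = 1297.3625 rpm, dir flips to −; running = −1297.3625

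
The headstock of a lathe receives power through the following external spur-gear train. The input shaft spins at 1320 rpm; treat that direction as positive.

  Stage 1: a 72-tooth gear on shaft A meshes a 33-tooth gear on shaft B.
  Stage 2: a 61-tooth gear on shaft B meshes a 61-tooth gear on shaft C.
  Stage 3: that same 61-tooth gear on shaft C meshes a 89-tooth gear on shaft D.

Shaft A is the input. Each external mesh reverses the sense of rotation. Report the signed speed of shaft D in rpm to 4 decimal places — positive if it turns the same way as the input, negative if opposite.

Stage 1 [72T→33T]: ω = 1320.0000×72/33 = 2880.0000 rpm, dir flips to −; running = −2880.0000
Stage 2 [61T→61T]: ω = 2880.0000×61/61 = 2880.0000 rpm, dir flips to +; running = +2880.0000
Stage 3 [61T→89T]: ω = 2880.0000×61/89 = 1973.9326 rpm, dir flips to −; running = −1973.9326

-1973.9326 rpm (opposite to input, |ω| = 1973.9326 rpm)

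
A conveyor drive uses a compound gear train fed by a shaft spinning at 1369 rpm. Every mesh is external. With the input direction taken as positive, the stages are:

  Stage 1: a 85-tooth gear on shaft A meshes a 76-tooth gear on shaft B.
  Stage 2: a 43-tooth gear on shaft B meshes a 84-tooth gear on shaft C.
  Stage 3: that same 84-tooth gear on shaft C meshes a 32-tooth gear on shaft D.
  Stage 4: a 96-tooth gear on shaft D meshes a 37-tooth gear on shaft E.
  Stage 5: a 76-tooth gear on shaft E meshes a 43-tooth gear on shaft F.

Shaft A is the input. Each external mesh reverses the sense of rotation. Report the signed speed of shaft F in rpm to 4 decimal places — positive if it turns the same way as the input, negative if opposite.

Stage 1 [85T→76T]: ω = 1369.0000×85/76 = 1531.1184 rpm, dir flips to −; running = −1531.1184
Stage 2 [43T→84T]: ω = 1531.1184×43/84 = 783.7868 rpm, dir flips to +; running = +783.7868
Stage 3 [84T→32T]: ω = 783.7868×84/32 = 2057.4404 rpm, dir flips to −; running = −2057.4404
Stage 4 [96T→37T]: ω = 2057.4404×96/37 = 5338.2237 rpm, dir flips to +; running = +5338.2237
Stage 5 [76T→43T]: ω = 5338.2237×76/43 = 9435.0000 rpm, dir flips to −; running = −9435.0000

-9435.0000 rpm (opposite to input, |ω| = 9435.0000 rpm)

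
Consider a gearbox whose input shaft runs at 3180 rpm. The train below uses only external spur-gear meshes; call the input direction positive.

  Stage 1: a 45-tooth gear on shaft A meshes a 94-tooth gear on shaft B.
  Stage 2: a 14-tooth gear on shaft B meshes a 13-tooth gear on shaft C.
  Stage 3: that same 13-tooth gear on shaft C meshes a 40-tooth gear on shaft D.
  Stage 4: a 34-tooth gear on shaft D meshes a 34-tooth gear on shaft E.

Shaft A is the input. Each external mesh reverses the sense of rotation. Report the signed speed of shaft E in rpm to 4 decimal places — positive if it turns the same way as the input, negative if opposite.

Stage 1 [45T→94T]: ω = 3180.0000×45/94 = 1522.3404 rpm, dir flips to −; running = −1522.3404
Stage 2 [14T→13T]: ω = 1522.3404×14/13 = 1639.4435 rpm, dir flips to +; running = +1639.4435
Stage 3 [13T→40T]: ω = 1639.4435×13/40 = 532.8191 rpm, dir flips to −; running = −532.8191
Stage 4 [34T→34T]: ω = 532.8191×34/34 = 532.8191 rpm, dir flips to +; running = +532.8191

+532.8191 rpm (same as input, |ω| = 532.8191 rpm)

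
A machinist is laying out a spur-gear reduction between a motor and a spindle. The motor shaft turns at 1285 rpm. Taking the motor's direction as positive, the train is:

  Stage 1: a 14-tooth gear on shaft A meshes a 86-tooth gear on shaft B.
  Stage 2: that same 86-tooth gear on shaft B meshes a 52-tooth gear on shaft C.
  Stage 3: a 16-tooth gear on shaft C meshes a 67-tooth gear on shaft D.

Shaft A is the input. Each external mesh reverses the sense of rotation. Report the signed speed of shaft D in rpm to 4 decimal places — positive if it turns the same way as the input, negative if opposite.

-82.6177 rpm (opposite to input, |ω| = 82.6177 rpm)

Stage 1 [14T→86T]: ω = 1285.0000×14/86 = 209.1860 rpm, dir flips to −; running = −209.1860
Stage 2 [86T→52T]: ω = 209.1860×86/52 = 345.9615 rpm, dir flips to +; running = +345.9615
Stage 3 [16T→67T]: ω = 345.9615×16/67 = 82.6177 rpm, dir flips to −; running = −82.6177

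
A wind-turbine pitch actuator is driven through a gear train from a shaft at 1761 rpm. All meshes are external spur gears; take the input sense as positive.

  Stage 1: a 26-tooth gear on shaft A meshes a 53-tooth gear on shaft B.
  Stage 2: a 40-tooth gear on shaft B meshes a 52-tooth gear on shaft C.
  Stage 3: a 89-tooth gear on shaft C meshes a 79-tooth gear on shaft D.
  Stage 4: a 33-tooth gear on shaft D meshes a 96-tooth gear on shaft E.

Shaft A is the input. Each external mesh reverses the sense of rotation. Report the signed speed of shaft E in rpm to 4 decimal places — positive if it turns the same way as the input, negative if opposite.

+257.3470 rpm (same as input, |ω| = 257.3470 rpm)

Stage 1 [26T→53T]: ω = 1761.0000×26/53 = 863.8868 rpm, dir flips to −; running = −863.8868
Stage 2 [40T→52T]: ω = 863.8868×40/52 = 664.5283 rpm, dir flips to +; running = +664.5283
Stage 3 [89T→79T]: ω = 664.5283×89/79 = 748.6458 rpm, dir flips to −; running = −748.6458
Stage 4 [33T→96T]: ω = 748.6458×33/96 = 257.3470 rpm, dir flips to +; running = +257.3470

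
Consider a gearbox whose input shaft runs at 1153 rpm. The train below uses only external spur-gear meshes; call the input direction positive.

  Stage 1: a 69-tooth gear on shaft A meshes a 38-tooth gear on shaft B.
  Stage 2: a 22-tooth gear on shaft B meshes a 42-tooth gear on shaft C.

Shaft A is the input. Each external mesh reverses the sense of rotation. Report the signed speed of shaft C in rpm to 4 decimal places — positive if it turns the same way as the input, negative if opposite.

Stage 1 [69T→38T]: ω = 1153.0000×69/38 = 2093.6053 rpm, dir flips to −; running = −2093.6053
Stage 2 [22T→42T]: ω = 2093.6053×22/42 = 1096.6504 rpm, dir flips to +; running = +1096.6504

+1096.6504 rpm (same as input, |ω| = 1096.6504 rpm)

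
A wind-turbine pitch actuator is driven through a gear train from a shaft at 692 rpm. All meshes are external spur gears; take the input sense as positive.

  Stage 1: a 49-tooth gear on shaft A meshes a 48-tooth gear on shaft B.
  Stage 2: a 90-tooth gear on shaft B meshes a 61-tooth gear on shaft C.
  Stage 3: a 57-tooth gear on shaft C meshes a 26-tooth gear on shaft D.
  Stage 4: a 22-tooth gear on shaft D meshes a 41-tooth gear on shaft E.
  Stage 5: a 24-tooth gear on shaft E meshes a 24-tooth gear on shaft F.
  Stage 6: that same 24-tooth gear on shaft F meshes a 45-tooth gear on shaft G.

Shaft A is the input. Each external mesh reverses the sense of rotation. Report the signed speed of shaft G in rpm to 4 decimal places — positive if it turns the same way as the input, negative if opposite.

+653.9020 rpm (same as input, |ω| = 653.9020 rpm)

Stage 1 [49T→48T]: ω = 692.0000×49/48 = 706.4167 rpm, dir flips to −; running = −706.4167
Stage 2 [90T→61T]: ω = 706.4167×90/61 = 1042.2541 rpm, dir flips to +; running = +1042.2541
Stage 3 [57T→26T]: ω = 1042.2541×57/26 = 2284.9417 rpm, dir flips to −; running = −2284.9417
Stage 4 [22T→41T]: ω = 2284.9417×22/41 = 1226.0663 rpm, dir flips to +; running = +1226.0663
Stage 5 [24T→24T]: ω = 1226.0663×24/24 = 1226.0663 rpm, dir flips to −; running = −1226.0663
Stage 6 [24T→45T]: ω = 1226.0663×24/45 = 653.9020 rpm, dir flips to +; running = +653.9020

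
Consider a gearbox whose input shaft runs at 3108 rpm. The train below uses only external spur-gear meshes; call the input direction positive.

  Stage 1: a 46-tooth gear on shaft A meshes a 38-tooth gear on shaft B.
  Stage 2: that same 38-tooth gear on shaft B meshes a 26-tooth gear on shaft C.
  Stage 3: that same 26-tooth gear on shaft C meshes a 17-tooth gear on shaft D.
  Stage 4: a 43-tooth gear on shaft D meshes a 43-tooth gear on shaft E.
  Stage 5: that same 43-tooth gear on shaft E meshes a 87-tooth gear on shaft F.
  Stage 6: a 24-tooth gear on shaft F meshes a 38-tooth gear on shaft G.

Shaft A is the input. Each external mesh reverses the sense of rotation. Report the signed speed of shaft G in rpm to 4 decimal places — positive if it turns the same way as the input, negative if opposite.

+2625.2264 rpm (same as input, |ω| = 2625.2264 rpm)

Stage 1 [46T→38T]: ω = 3108.0000×46/38 = 3762.3158 rpm, dir flips to −; running = −3762.3158
Stage 2 [38T→26T]: ω = 3762.3158×38/26 = 5498.7692 rpm, dir flips to +; running = +5498.7692
Stage 3 [26T→17T]: ω = 5498.7692×26/17 = 8409.8824 rpm, dir flips to −; running = −8409.8824
Stage 4 [43T→43T]: ω = 8409.8824×43/43 = 8409.8824 rpm, dir flips to +; running = +8409.8824
Stage 5 [43T→87T]: ω = 8409.8824×43/87 = 4156.6085 rpm, dir flips to −; running = −4156.6085
Stage 6 [24T→38T]: ω = 4156.6085×24/38 = 2625.2264 rpm, dir flips to +; running = +2625.2264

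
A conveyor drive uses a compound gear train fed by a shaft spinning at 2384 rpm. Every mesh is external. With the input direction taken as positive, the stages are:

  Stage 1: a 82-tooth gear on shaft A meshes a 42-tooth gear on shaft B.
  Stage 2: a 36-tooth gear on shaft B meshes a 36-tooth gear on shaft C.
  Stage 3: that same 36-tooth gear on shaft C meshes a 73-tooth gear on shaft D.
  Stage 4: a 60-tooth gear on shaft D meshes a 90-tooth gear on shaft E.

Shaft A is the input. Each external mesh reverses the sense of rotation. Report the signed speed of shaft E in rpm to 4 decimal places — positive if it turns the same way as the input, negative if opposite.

Stage 1 [82T→42T]: ω = 2384.0000×82/42 = 4654.4762 rpm, dir flips to −; running = −4654.4762
Stage 2 [36T→36T]: ω = 4654.4762×36/36 = 4654.4762 rpm, dir flips to +; running = +4654.4762
Stage 3 [36T→73T]: ω = 4654.4762×36/73 = 2295.3581 rpm, dir flips to −; running = −2295.3581
Stage 4 [60T→90T]: ω = 2295.3581×60/90 = 1530.2387 rpm, dir flips to +; running = +1530.2387

+1530.2387 rpm (same as input, |ω| = 1530.2387 rpm)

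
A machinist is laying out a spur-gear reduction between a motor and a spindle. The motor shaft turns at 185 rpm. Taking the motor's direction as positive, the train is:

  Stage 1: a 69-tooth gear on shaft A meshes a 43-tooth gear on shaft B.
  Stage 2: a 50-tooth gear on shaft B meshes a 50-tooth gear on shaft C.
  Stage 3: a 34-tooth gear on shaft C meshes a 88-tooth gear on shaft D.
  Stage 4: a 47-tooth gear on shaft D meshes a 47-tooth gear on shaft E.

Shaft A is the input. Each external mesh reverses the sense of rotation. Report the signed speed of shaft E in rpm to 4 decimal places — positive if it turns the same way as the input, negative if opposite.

Stage 1 [69T→43T]: ω = 185.0000×69/43 = 296.8605 rpm, dir flips to −; running = −296.8605
Stage 2 [50T→50T]: ω = 296.8605×50/50 = 296.8605 rpm, dir flips to +; running = +296.8605
Stage 3 [34T→88T]: ω = 296.8605×34/88 = 114.6961 rpm, dir flips to −; running = −114.6961
Stage 4 [47T→47T]: ω = 114.6961×47/47 = 114.6961 rpm, dir flips to +; running = +114.6961

+114.6961 rpm (same as input, |ω| = 114.6961 rpm)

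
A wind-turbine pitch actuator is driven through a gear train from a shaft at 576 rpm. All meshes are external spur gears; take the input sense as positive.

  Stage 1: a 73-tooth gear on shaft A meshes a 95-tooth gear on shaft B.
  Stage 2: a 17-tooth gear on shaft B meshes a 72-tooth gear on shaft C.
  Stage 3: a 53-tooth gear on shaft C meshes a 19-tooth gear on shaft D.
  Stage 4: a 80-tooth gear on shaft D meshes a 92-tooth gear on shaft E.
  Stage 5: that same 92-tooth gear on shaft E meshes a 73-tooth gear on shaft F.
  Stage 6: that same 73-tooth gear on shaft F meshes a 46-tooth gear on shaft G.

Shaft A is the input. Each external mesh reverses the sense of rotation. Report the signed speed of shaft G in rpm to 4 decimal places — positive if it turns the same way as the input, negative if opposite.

+506.9821 rpm (same as input, |ω| = 506.9821 rpm)

Stage 1 [73T→95T]: ω = 576.0000×73/95 = 442.6105 rpm, dir flips to −; running = −442.6105
Stage 2 [17T→72T]: ω = 442.6105×17/72 = 104.5053 rpm, dir flips to +; running = +104.5053
Stage 3 [53T→19T]: ω = 104.5053×53/19 = 291.5147 rpm, dir flips to −; running = −291.5147
Stage 4 [80T→92T]: ω = 291.5147×80/92 = 253.4910 rpm, dir flips to +; running = +253.4910
Stage 5 [92T→73T]: ω = 253.4910×92/73 = 319.4681 rpm, dir flips to −; running = −319.4681
Stage 6 [73T→46T]: ω = 319.4681×73/46 = 506.9821 rpm, dir flips to +; running = +506.9821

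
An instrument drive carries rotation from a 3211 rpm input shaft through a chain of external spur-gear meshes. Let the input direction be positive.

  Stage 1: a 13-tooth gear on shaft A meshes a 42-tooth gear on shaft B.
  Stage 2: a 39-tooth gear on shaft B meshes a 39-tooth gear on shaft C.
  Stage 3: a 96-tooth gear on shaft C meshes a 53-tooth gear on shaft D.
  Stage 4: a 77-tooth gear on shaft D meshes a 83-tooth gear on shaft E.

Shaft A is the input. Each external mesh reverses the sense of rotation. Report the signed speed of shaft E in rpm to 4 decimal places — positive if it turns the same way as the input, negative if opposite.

+1670.0996 rpm (same as input, |ω| = 1670.0996 rpm)

Stage 1 [13T→42T]: ω = 3211.0000×13/42 = 993.8810 rpm, dir flips to −; running = −993.8810
Stage 2 [39T→39T]: ω = 993.8810×39/39 = 993.8810 rpm, dir flips to +; running = +993.8810
Stage 3 [96T→53T]: ω = 993.8810×96/53 = 1800.2372 rpm, dir flips to −; running = −1800.2372
Stage 4 [77T→83T]: ω = 1800.2372×77/83 = 1670.0996 rpm, dir flips to +; running = +1670.0996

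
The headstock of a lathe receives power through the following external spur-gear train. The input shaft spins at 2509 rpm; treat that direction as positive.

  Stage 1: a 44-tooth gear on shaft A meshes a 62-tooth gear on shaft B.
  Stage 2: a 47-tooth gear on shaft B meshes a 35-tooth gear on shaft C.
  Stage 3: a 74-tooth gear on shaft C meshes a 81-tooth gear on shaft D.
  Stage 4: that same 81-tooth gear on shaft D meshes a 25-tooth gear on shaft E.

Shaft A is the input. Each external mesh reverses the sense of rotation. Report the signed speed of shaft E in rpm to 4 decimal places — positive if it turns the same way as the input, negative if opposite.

+7077.5537 rpm (same as input, |ω| = 7077.5537 rpm)

Stage 1 [44T→62T]: ω = 2509.0000×44/62 = 1780.5806 rpm, dir flips to −; running = −1780.5806
Stage 2 [47T→35T]: ω = 1780.5806×47/35 = 2391.0654 rpm, dir flips to +; running = +2391.0654
Stage 3 [74T→81T]: ω = 2391.0654×74/81 = 2184.4302 rpm, dir flips to −; running = −2184.4302
Stage 4 [81T→25T]: ω = 2184.4302×81/25 = 7077.5537 rpm, dir flips to +; running = +7077.5537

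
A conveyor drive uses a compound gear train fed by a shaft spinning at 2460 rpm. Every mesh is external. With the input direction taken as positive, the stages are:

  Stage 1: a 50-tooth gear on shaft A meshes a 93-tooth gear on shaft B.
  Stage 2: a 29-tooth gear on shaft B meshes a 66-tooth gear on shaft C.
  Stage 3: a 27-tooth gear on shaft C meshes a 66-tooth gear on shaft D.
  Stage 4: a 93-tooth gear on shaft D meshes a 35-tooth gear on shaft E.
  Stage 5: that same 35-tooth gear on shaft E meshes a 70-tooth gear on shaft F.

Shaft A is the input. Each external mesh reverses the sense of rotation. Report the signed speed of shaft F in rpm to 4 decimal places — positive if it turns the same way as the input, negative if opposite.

-315.8501 rpm (opposite to input, |ω| = 315.8501 rpm)

Stage 1 [50T→93T]: ω = 2460.0000×50/93 = 1322.5806 rpm, dir flips to −; running = −1322.5806
Stage 2 [29T→66T]: ω = 1322.5806×29/66 = 581.1339 rpm, dir flips to +; running = +581.1339
Stage 3 [27T→66T]: ω = 581.1339×27/66 = 237.7366 rpm, dir flips to −; running = −237.7366
Stage 4 [93T→35T]: ω = 237.7366×93/35 = 631.7001 rpm, dir flips to +; running = +631.7001
Stage 5 [35T→70T]: ω = 631.7001×35/70 = 315.8501 rpm, dir flips to −; running = −315.8501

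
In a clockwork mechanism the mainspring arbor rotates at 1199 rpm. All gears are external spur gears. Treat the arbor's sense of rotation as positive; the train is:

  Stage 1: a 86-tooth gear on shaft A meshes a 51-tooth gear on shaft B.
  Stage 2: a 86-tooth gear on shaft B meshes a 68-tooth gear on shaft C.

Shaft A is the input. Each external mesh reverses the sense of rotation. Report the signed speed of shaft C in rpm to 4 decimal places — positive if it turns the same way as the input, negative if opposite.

+2557.0369 rpm (same as input, |ω| = 2557.0369 rpm)

Stage 1 [86T→51T]: ω = 1199.0000×86/51 = 2021.8431 rpm, dir flips to −; running = −2021.8431
Stage 2 [86T→68T]: ω = 2021.8431×86/68 = 2557.0369 rpm, dir flips to +; running = +2557.0369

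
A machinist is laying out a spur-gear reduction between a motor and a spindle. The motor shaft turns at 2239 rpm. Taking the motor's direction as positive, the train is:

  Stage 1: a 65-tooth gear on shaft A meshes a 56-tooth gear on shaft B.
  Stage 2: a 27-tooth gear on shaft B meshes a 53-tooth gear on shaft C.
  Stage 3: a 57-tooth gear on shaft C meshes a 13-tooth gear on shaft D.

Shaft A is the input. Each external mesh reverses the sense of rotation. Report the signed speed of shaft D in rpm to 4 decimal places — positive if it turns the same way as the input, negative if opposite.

Stage 1 [65T→56T]: ω = 2239.0000×65/56 = 2598.8393 rpm, dir flips to −; running = −2598.8393
Stage 2 [27T→53T]: ω = 2598.8393×27/53 = 1323.9370 rpm, dir flips to +; running = +1323.9370
Stage 3 [57T→13T]: ω = 1323.9370×57/13 = 5804.9545 rpm, dir flips to −; running = −5804.9545

-5804.9545 rpm (opposite to input, |ω| = 5804.9545 rpm)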